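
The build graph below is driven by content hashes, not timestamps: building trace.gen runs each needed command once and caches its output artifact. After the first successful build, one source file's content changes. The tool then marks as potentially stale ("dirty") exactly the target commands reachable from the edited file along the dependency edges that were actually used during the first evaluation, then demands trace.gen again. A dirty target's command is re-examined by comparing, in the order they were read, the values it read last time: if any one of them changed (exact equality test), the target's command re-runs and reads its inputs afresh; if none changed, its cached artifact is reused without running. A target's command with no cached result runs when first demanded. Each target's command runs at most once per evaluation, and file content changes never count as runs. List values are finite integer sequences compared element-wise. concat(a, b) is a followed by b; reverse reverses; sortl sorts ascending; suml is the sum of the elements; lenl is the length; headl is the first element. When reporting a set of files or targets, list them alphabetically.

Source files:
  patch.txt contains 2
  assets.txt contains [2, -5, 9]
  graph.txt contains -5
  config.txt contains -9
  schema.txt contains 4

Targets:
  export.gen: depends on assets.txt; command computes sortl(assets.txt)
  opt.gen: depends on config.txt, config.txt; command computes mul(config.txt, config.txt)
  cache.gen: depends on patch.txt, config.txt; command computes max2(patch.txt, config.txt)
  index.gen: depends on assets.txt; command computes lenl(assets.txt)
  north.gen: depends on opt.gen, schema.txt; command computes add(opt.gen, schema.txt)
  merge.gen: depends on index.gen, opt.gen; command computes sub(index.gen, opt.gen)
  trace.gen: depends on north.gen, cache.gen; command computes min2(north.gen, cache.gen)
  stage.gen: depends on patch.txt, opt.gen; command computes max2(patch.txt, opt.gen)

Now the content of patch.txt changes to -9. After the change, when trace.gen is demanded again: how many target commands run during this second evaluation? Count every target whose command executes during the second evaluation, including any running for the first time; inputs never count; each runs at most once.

Initial pass — values computed on the first demand:
  cache.gen = max2(2, -9) = 2
  opt.gen = mul(-9, -9) = 81
  north.gen = add(81, 4) = 85
  trace.gen = min2(85, 2) = 2

Second demand — change propagation:
  cache.gen: re-runs because patch.txt 2->-9; new result -9.
  trace.gen: re-runs because cache.gen 2->-9; new result -9.

Run set: cache.gen, trace.gen (2 run).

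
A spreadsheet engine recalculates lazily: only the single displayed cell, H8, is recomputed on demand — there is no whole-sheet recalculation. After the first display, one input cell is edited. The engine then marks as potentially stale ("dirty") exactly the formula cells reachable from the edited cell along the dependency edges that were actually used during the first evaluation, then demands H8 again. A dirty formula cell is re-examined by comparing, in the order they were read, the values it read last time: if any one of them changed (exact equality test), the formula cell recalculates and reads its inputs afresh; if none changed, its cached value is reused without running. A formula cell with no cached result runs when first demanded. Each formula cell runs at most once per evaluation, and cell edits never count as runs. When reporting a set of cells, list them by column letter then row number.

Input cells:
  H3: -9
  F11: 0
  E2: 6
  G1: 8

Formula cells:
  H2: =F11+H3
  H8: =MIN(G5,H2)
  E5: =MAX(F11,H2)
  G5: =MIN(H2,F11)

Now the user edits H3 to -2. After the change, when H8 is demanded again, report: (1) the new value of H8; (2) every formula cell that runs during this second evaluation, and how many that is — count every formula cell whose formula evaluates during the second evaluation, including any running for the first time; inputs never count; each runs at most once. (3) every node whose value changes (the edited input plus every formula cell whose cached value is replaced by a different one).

New value of H8: -2.
Formula cells that run: G5, H2, H8 — 3 in total.
Values that change: G5, H2, H3, H8.

First evaluation (everything demanded from the output):
  H2 = 0 + -9 = -9
  G5 = MIN(-9, 0) = -9
  H8 = MIN(-9, -9) = -9

Propagation after the edit:
  H2: runs — H3 -9->-2; result -2.
  G5: runs — H2 -9->-2; result -2.
  H8: runs — G5 -9->-2; H2 -9->-2; result -2.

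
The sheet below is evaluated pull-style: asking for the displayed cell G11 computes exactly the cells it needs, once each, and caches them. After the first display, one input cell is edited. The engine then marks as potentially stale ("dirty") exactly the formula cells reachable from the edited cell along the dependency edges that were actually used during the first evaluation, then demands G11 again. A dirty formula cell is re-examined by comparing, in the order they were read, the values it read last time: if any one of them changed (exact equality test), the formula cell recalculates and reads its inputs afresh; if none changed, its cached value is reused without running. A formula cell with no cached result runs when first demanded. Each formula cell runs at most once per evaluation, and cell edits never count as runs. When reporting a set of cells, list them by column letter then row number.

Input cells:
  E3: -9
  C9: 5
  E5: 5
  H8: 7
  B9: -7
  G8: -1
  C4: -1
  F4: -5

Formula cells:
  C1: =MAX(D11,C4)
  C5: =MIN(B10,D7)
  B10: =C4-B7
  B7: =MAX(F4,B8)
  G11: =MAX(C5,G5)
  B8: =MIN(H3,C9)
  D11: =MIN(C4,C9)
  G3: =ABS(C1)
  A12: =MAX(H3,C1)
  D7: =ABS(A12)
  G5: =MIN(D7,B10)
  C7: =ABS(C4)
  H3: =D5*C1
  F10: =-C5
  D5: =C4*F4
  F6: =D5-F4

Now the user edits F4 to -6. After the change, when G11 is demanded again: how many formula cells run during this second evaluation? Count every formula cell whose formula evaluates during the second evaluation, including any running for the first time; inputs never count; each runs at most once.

First demand of the output computes:
  D5 = -1 * -5 = 5
  D11 = MIN(-1, 5) = -1
  C1 = MAX(-1, -1) = -1
  H3 = 5 * -1 = -5
  A12 = MAX(-5, -1) = -1
  B8 = MIN(-5, 5) = -5
  B7 = MAX(-5, -5) = -5
  B10 = -1 - -5 = 4
  D7 = ABS(-1) = 1
  C5 = MIN(4, 1) = 1
  G5 = MIN(1, 4) = 1
  G11 = MAX(1, 1) = 1

After the edit, cleaning proceeds:
  D5: a read changed (F4 -5->-6) — executes, giving 6.
  H3: a read changed (D5 5->6) — executes, giving -6.
  A12: a read changed (H3 -5->-6) — executes, giving -1 — identical to its old value.
  B8: a read changed (H3 -5->-6) — executes, giving -6.
  B7: a read changed (F4 -5->-6; B8 -5->-6) — executes, giving -6.
  B10: a read changed (B7 -5->-6) — executes, giving 5.
  D7: dirty, but its reads are unchanged (A12 unchanged); cached 1 stands.
  C5: a read changed (B10 4->5) — executes, giving 1 — identical to its old value.
  G5: a read changed (B10 4->5) — executes, giving 1 — identical to its old value.
  G11: dirty, but its reads are unchanged (C5 unchanged, G5 unchanged); cached 1 stands.

Note where the cutoff bites: D7 is checked, finds nothing changed, and keeps its cache.

8 formula cells run: A12, B7, B8, B10, C5, D5, G5, H3.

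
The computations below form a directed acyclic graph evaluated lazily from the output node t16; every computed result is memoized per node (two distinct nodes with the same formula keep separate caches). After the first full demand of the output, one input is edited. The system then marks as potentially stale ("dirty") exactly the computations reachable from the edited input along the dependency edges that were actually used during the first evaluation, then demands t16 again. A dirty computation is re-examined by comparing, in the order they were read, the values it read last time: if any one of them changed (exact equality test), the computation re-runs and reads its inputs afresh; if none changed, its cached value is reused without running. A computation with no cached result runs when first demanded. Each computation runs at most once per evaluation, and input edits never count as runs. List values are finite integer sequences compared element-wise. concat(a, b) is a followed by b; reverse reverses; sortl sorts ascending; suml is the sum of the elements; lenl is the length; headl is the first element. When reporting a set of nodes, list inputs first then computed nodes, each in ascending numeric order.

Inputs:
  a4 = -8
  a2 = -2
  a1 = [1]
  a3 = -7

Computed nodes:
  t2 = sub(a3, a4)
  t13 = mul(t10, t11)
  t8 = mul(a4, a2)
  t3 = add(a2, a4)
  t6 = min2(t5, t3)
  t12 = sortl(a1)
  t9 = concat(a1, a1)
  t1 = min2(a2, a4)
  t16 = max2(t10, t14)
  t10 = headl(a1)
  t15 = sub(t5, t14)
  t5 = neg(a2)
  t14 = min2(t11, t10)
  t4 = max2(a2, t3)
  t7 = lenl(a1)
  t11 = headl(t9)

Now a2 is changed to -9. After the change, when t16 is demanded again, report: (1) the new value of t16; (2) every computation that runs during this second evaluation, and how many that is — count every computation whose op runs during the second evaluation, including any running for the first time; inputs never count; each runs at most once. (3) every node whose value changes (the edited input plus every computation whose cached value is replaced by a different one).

First demand of the output computes:
  t9 = concat([1], [1]) = [1, 1]
  t10 = headl([1]) = 1
  t11 = headl([1, 1]) = 1
  t14 = min2(1, 1) = 1
  t16 = max2(1, 1) = 1

After the edit, cleaning proceeds:
  a2 only reaches undemanded nodes; the second demand re-runs nothing.

Note the shortcut — a2 feeds only undemanded nodes, so no recomputation happens.

Demanding t16 again yields 1.
0 computations run: none.
The nodes whose values change: a2.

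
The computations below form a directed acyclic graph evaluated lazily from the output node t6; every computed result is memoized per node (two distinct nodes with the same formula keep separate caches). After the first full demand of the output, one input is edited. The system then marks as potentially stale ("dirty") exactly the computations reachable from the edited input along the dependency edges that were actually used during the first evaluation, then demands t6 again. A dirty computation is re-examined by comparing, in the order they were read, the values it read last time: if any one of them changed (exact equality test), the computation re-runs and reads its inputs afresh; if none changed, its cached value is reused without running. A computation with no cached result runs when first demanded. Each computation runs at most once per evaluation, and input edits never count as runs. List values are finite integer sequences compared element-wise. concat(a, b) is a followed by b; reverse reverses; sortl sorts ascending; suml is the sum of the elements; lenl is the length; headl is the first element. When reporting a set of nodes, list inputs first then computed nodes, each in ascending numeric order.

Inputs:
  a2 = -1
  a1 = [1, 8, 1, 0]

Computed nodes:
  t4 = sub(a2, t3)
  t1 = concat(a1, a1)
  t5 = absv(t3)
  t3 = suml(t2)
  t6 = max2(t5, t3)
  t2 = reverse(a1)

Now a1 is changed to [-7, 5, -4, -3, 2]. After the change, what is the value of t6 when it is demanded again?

Demanding t6 again yields 7.

First demand of the output computes:
  t2 = reverse([1, 8, 1, 0]) = [0, 1, 8, 1]
  t3 = suml([0, 1, 8, 1]) = 10
  t5 = absv(10) = 10
  t6 = max2(10, 10) = 10

After the edit, cleaning proceeds:
  t2: a read changed (a1 [1, 8, 1, 0]->[-7, 5, -4, -3, 2]) — executes, giving [2, -3, -4, 5, -7].
  t3: a read changed (t2 [0, 1, 8, 1]->[2, -3, -4, 5, -7]) — executes, giving -7.
  t5: a read changed (t3 10->-7) — executes, giving 7.
  t6: a read changed (t5 10->7; t3 10->-7) — executes, giving 7.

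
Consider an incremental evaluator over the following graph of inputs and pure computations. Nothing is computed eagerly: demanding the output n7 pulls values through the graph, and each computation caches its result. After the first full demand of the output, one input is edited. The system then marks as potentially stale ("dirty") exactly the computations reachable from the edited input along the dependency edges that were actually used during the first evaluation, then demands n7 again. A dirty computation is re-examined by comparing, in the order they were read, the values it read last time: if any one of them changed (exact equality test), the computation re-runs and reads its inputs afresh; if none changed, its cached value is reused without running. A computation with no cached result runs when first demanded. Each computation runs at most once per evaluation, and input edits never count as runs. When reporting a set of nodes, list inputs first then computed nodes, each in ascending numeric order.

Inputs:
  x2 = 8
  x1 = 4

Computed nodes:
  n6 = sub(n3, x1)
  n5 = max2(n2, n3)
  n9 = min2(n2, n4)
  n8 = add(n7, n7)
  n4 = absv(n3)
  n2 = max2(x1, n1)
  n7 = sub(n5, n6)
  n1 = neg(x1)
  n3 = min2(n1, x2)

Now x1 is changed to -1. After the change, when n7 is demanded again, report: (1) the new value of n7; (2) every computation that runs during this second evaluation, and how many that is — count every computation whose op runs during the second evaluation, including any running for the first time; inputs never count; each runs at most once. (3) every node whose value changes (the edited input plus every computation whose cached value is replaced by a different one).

n7 now evaluates to -1.
Run set: n1, n2, n3, n5, n6, n7 (6 run).
Changed values: x1, n1, n2, n3, n5, n6, n7.

Initial pass — values computed on the first demand:
  n1 = neg(4) = -4
  n2 = max2(4, -4) = 4
  n3 = min2(-4, 8) = -4
  n5 = max2(4, -4) = 4
  n6 = sub(-4, 4) = -8
  n7 = sub(4, -8) = 12

Second demand — change propagation:
  n1: re-runs because x1 4->-1; new result 1.
  n2: re-runs because x1 4->-1; n1 -4->1; new result 1.
  n3: re-runs because n1 -4->1; new result 1.
  n5: re-runs because n2 4->1; n3 -4->1; new result 1.
  n6: re-runs because n3 -4->1; x1 4->-1; new result 2.
  n7: re-runs because n5 4->1; n6 -8->2; new result -1.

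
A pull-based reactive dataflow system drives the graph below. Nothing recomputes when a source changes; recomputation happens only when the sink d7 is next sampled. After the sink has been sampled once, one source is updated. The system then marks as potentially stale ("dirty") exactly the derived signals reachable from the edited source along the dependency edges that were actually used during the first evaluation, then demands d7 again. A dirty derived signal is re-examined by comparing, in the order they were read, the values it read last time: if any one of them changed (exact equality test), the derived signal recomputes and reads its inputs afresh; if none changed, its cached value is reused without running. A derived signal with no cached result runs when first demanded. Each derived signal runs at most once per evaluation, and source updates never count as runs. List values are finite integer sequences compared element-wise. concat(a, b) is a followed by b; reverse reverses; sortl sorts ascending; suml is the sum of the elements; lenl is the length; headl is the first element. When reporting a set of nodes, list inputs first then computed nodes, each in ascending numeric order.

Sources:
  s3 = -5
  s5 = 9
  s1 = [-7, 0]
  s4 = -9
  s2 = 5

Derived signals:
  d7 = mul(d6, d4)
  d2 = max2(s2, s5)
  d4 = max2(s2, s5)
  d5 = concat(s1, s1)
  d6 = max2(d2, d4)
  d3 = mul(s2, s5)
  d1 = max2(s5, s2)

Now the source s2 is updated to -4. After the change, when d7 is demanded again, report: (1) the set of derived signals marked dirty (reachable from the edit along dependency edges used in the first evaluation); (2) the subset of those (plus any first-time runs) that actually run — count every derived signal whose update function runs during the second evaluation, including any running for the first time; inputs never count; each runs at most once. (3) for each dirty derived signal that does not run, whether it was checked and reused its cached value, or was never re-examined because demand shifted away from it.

First evaluation (everything demanded from the output):
  d2 = max2(5, 9) = 9
  d4 = max2(5, 9) = 9
  d6 = max2(9, 9) = 9
  d7 = mul(9, 9) = 81

Propagation after the edit:
  d2: runs — s2 5->-4; result 9 (same value as before).
  d4: runs — s2 5->-4; result 9 (same value as before).
  d6: checked — values it read are unchanged (d2 unchanged, d4 unchanged); reused cached 9 without running.
  d7: checked — values it read are unchanged (d6 unchanged, d4 unchanged); reused cached 81 without running.

Key observation: the cutoff stops propagation at d6 — its inputs' values are unchanged, so it reuses its cache.

Marked dirty: d2, d4, d6, d7.
Derived signals that run: d2, d4 — 2 in total.
Checked but reused from cache: d6, d7.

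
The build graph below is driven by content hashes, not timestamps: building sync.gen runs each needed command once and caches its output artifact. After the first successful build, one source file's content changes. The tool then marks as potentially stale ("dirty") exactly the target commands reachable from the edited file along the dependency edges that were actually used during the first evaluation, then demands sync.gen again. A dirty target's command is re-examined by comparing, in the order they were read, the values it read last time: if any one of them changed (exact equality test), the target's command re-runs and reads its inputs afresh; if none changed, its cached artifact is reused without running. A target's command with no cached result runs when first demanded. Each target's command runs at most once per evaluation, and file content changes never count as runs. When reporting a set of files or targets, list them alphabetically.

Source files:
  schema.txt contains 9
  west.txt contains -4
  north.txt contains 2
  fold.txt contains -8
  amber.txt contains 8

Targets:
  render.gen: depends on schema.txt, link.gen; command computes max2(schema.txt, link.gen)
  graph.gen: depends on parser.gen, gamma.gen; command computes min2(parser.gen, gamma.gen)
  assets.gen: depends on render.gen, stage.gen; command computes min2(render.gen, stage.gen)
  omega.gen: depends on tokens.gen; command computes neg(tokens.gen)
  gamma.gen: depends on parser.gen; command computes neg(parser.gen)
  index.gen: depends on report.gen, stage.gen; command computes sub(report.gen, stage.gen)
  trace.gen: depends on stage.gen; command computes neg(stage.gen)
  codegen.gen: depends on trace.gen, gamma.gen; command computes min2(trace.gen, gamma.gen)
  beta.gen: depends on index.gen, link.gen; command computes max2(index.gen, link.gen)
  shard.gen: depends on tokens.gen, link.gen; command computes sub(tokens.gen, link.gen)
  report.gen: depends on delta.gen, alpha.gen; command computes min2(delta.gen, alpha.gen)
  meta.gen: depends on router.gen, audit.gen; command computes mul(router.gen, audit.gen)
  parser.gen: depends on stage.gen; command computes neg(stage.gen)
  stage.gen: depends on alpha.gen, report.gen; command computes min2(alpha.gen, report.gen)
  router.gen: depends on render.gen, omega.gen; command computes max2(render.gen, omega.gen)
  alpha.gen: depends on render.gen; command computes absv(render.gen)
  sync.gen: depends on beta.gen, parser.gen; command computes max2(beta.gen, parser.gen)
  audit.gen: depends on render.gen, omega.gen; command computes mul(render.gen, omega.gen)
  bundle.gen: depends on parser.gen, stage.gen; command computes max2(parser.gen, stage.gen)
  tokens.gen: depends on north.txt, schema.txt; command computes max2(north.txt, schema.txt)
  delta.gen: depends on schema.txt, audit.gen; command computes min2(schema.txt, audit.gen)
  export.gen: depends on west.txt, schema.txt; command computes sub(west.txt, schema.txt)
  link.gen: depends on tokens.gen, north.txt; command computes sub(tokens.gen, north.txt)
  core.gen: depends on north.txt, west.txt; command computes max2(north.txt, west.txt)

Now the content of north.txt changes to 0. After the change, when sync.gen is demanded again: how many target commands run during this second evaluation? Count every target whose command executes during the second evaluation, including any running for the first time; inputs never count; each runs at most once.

Initial pass — values computed on the first demand:
  tokens.gen = max2(2, 9) = 9
  link.gen = sub(9, 2) = 7
  omega.gen = neg(9) = -9
  render.gen = max2(9, 7) = 9
  alpha.gen = absv(9) = 9
  audit.gen = mul(9, -9) = -81
  delta.gen = min2(9, -81) = -81
  report.gen = min2(-81, 9) = -81
  stage.gen = min2(9, -81) = -81
  index.gen = sub(-81, -81) = 0
  beta.gen = max2(0, 7) = 7
  parser.gen = neg(-81) = 81
  sync.gen = max2(7, 81) = 81

Second demand — change propagation:
  tokens.gen: re-runs because north.txt 2->0; new result 9 (unchanged).
  link.gen: re-runs because north.txt 2->0; new result 9.
  omega.gen: re-examined; everything it read last time is the same (tokens.gen unchanged) — cache -9 kept, no run.
  render.gen: re-runs because link.gen 7->9; new result 9 (unchanged).
  alpha.gen: re-examined; everything it read last time is the same (render.gen unchanged) — cache 9 kept, no run.
  audit.gen: re-examined; everything it read last time is the same (render.gen unchanged, omega.gen unchanged) — cache -81 kept, no run.
  delta.gen: re-examined; everything it read last time is the same (schema.txt unchanged, audit.gen unchanged) — cache -81 kept, no run.
  report.gen: re-examined; everything it read last time is the same (delta.gen unchanged, alpha.gen unchanged) — cache -81 kept, no run.
  stage.gen: re-examined; everything it read last time is the same (alpha.gen unchanged, report.gen unchanged) — cache -81 kept, no run.
  index.gen: re-examined; everything it read last time is the same (report.gen unchanged, stage.gen unchanged) — cache 0 kept, no run.
  beta.gen: re-runs because link.gen 7->9; new result 9.
  parser.gen: re-examined; everything it read last time is the same (stage.gen unchanged) — cache 81 kept, no run.
  sync.gen: re-runs because beta.gen 7->9; new result 81 (unchanged).

The important point: at omega.gen every value read last time is unchanged, so the dirty flag clears without a run.

Run set: beta.gen, link.gen, render.gen, sync.gen, tokens.gen (5 run).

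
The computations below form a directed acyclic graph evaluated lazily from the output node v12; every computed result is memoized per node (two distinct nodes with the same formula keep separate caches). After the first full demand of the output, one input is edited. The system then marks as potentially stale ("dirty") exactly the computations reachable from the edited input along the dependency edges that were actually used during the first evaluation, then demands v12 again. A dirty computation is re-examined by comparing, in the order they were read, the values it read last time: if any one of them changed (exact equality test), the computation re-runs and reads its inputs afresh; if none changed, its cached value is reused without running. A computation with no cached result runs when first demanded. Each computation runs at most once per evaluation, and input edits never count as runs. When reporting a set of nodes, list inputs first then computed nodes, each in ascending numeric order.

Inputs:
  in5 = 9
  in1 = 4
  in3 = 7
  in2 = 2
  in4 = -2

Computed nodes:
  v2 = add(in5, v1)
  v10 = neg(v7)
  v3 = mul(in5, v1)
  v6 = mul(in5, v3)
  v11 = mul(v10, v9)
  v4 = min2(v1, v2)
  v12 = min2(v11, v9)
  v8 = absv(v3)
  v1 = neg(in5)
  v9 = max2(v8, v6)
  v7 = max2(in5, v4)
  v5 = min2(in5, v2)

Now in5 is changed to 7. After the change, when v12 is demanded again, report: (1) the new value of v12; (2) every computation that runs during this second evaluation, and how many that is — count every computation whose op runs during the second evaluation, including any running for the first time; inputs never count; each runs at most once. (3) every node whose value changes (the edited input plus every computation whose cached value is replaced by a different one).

Demanding v12 again yields -343.
11 computations run: v1, v2, v3, v4, v6, v7, v8, v9, v10, v11, v12.
The nodes whose values change: in5, v1, v3, v4, v6, v7, v8, v9, v10, v11, v12.

First demand of the output computes:
  v1 = neg(9) = -9
  v2 = add(9, -9) = 0
  v3 = mul(9, -9) = -81
  v4 = min2(-9, 0) = -9
  v6 = mul(9, -81) = -729
  v7 = max2(9, -9) = 9
  v8 = absv(-81) = 81
  v9 = max2(81, -729) = 81
  v10 = neg(9) = -9
  v11 = mul(-9, 81) = -729
  v12 = min2(-729, 81) = -729

After the edit, cleaning proceeds:
  v1: a read changed (in5 9->7) — executes, giving -7.
  v2: a read changed (in5 9->7; v1 -9->-7) — executes, giving 0 — identical to its old value.
  v3: a read changed (in5 9->7; v1 -9->-7) — executes, giving -49.
  v4: a read changed (v1 -9->-7) — executes, giving -7.
  v6: a read changed (in5 9->7; v3 -81->-49) — executes, giving -343.
  v7: a read changed (in5 9->7; v4 -9->-7) — executes, giving 7.
  v8: a read changed (v3 -81->-49) — executes, giving 49.
  v9: a read changed (v8 81->49; v6 -729->-343) — executes, giving 49.
  v10: a read changed (v7 9->7) — executes, giving -7.
  v11: a read changed (v10 -9->-7; v9 81->49) — executes, giving -343.
  v12: a read changed (v11 -729->-343; v9 81->49) — executes, giving -343.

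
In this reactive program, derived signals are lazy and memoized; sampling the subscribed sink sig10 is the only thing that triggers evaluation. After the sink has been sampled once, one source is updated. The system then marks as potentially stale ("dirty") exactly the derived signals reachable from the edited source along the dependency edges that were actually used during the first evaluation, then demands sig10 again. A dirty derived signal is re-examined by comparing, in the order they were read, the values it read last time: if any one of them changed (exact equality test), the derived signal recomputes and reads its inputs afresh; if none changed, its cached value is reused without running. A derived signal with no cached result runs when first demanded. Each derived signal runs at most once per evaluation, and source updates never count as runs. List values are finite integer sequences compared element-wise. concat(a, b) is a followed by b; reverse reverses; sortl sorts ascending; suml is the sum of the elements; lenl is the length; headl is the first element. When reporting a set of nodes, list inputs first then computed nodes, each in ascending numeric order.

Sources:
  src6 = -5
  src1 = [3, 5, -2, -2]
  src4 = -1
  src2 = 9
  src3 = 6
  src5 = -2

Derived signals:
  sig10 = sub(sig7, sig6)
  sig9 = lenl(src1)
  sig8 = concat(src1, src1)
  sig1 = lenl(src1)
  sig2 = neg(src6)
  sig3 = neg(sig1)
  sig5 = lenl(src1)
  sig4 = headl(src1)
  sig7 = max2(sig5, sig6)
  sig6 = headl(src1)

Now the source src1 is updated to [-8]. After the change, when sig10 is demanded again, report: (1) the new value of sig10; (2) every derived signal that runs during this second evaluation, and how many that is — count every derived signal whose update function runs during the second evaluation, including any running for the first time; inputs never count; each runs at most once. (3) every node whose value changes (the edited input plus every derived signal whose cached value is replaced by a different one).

Demanding sig10 again yields 9.
4 derived signals run: sig5, sig6, sig7, sig10.
The nodes whose values change: src1, sig5, sig6, sig7, sig10.

First demand of the output computes:
  sig5 = lenl([3, 5, -2, -2]) = 4
  sig6 = headl([3, 5, -2, -2]) = 3
  sig7 = max2(4, 3) = 4
  sig10 = sub(4, 3) = 1

After the edit, cleaning proceeds:
  sig5: a read changed (src1 [3, 5, -2, -2]->[-8]) — executes, giving 1.
  sig6: a read changed (src1 [3, 5, -2, -2]->[-8]) — executes, giving -8.
  sig7: a read changed (sig5 4->1; sig6 3->-8) — executes, giving 1.
  sig10: a read changed (sig7 4->1; sig6 3->-8) — executes, giving 9.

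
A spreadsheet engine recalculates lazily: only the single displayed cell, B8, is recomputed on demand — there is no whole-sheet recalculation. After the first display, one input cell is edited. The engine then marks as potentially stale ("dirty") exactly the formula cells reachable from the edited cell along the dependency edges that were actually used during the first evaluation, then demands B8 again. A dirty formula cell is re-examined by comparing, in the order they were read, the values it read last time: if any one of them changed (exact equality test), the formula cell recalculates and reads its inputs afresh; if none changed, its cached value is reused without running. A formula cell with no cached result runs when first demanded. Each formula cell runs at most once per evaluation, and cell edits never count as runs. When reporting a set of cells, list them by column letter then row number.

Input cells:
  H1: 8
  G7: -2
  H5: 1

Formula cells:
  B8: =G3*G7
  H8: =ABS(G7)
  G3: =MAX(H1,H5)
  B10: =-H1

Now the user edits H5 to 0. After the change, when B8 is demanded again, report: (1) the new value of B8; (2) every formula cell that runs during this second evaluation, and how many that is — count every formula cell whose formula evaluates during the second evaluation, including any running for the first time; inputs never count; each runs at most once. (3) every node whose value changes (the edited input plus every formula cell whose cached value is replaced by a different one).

New value of B8: -16.
Formula cells that run: G3 — 1 in total.
Values that change: H5.
Key observation: the change is absorbed at G3 — it re-runs but produces the same value, and the output's value is unchanged.

First evaluation (everything demanded from the output):
  G3 = MAX(8, 1) = 8
  B8 = 8 * -2 = -16

Propagation after the edit:
  G3: runs — H5 1->0; result 8 (same value as before).
  B8: checked — values it read are unchanged (G3 unchanged, G7 unchanged); reused cached -16 without running.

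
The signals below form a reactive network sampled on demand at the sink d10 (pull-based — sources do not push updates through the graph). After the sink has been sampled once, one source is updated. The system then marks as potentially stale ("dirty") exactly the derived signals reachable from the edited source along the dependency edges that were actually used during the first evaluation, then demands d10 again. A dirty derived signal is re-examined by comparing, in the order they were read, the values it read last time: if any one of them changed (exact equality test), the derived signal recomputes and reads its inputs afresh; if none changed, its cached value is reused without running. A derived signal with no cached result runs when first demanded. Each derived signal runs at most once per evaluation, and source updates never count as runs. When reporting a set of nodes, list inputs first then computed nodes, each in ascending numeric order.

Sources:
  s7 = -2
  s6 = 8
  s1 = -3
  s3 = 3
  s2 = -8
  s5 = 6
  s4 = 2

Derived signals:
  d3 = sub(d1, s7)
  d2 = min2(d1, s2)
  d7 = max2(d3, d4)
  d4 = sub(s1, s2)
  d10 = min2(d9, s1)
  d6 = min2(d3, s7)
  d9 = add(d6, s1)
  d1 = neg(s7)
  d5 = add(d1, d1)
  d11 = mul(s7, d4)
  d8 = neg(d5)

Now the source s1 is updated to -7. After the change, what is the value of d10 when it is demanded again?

Initial pass — values computed on the first demand:
  d1 = neg(-2) = 2
  d3 = sub(2, -2) = 4
  d6 = min2(4, -2) = -2
  d9 = add(-2, -3) = -5
  d10 = min2(-5, -3) = -5

Second demand — change propagation:
  d9: re-runs because s1 -3->-7; new result -9.
  d10: re-runs because d9 -5->-9; s1 -3->-7; new result -9.

d10 now evaluates to -9.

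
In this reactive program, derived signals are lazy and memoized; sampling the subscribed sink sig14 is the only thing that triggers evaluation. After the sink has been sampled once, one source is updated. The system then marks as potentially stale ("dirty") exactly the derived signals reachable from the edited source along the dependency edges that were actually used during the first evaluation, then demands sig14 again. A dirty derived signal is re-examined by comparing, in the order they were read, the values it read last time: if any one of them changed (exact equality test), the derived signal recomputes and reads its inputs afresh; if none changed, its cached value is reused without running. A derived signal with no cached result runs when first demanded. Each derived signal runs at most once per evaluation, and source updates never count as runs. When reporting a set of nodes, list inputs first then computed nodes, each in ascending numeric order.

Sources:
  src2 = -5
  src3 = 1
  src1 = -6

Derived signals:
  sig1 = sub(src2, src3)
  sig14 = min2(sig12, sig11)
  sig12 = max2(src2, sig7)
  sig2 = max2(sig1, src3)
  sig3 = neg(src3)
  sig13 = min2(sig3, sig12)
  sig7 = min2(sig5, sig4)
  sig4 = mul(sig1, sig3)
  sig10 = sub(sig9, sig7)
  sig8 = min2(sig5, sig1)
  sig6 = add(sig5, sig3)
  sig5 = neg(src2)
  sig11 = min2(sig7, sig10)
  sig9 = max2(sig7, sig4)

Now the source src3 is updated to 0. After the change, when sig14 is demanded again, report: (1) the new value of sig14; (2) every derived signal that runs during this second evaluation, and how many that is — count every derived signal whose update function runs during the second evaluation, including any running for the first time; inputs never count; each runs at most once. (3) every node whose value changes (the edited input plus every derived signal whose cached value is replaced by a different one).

First demand of the output computes:
  sig1 = sub(-5, 1) = -6
  sig3 = neg(1) = -1
  sig4 = mul(-6, -1) = 6
  sig5 = neg(-5) = 5
  sig7 = min2(5, 6) = 5
  sig9 = max2(5, 6) = 6
  sig10 = sub(6, 5) = 1
  sig11 = min2(5, 1) = 1
  sig12 = max2(-5, 5) = 5
  sig14 = min2(5, 1) = 1

After the edit, cleaning proceeds:
  sig1: a read changed (src3 1->0) — executes, giving -5.
  sig3: a read changed (src3 1->0) — executes, giving 0.
  sig4: a read changed (sig1 -6->-5; sig3 -1->0) — executes, giving 0.
  sig7: a read changed (sig4 6->0) — executes, giving 0.
  sig9: a read changed (sig7 5->0; sig4 6->0) — executes, giving 0.
  sig10: a read changed (sig9 6->0; sig7 5->0) — executes, giving 0.
  sig11: a read changed (sig7 5->0; sig10 1->0) — executes, giving 0.
  sig12: a read changed (sig7 5->0) — executes, giving 0.
  sig14: a read changed (sig12 5->0; sig11 1->0) — executes, giving 0.

Demanding sig14 again yields 0.
9 derived signals run: sig1, sig3, sig4, sig7, sig9, sig10, sig11, sig12, sig14.
The nodes whose values change: src3, sig1, sig3, sig4, sig7, sig9, sig10, sig11, sig12, sig14.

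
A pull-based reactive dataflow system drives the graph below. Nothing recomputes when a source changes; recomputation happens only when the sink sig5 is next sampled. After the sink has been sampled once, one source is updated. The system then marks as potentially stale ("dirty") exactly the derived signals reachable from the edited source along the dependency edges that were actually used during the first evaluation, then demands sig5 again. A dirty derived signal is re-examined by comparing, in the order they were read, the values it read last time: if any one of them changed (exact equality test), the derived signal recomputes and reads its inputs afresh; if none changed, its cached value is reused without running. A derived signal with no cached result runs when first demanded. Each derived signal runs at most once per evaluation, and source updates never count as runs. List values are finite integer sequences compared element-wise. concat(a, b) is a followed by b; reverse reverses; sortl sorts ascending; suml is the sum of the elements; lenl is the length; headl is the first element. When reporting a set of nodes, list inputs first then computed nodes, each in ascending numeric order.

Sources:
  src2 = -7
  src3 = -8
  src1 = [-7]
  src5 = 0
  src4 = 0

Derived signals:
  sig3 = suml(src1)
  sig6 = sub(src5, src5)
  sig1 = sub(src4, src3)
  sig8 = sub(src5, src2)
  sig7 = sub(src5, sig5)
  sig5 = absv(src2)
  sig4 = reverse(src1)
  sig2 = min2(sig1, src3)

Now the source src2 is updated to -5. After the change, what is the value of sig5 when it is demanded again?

New value of sig5: 5.

First evaluation (everything demanded from the output):
  sig5 = absv(-7) = 7

Propagation after the edit:
  sig5: runs — src2 -7->-5; result 5.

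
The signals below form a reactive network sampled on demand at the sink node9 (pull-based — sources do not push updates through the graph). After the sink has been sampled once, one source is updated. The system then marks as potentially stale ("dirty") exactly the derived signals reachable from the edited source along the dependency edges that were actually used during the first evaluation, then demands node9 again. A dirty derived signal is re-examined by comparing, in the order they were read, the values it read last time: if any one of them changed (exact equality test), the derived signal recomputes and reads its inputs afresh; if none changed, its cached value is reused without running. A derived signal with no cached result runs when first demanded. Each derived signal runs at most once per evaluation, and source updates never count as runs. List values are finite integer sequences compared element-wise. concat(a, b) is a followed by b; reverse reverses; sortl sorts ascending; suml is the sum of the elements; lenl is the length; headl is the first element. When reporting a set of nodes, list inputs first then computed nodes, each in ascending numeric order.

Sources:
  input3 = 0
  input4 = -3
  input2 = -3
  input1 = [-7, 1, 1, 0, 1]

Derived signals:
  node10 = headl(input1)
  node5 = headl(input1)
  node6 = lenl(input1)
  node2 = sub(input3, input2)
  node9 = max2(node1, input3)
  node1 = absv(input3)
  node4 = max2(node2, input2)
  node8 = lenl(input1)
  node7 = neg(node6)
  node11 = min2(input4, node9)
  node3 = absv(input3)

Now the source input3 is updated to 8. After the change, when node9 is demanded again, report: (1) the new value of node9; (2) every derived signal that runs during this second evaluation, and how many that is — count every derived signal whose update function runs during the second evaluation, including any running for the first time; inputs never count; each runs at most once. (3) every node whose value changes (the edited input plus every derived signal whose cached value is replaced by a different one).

Initial pass — values computed on the first demand:
  node1 = absv(0) = 0
  node9 = max2(0, 0) = 0

Second demand — change propagation:
  node1: re-runs because input3 0->8; new result 8.
  node9: re-runs because node1 0->8; input3 0->8; new result 8.

node9 now evaluates to 8.
Run set: node1, node9 (2 run).
Changed values: input3, node1, node9.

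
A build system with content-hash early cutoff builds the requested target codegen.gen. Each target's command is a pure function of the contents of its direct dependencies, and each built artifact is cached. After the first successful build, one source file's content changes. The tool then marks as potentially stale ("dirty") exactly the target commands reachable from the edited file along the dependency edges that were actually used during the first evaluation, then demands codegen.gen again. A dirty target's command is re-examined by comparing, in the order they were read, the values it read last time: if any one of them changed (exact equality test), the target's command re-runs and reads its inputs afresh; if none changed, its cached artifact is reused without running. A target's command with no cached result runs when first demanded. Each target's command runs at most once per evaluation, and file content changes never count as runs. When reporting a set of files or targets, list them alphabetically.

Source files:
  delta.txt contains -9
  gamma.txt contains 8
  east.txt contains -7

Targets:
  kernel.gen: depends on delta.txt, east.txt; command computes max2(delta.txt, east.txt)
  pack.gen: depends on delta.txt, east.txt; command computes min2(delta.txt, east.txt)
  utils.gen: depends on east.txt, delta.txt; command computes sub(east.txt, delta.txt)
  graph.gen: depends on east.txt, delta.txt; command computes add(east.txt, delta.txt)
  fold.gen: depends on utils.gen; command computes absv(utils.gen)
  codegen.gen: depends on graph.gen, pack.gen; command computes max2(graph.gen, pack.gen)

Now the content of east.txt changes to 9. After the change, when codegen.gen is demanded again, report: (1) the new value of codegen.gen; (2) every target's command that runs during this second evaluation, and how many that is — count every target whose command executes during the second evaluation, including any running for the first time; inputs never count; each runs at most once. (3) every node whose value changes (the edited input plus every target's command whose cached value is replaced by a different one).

New value of codegen.gen: 0.
Target commands that run: codegen.gen, graph.gen, pack.gen — 3 in total.
Values that change: codegen.gen, east.txt, graph.gen.

First evaluation (everything demanded from the output):
  graph.gen = add(-7, -9) = -16
  pack.gen = min2(-9, -7) = -9
  codegen.gen = max2(-16, -9) = -9

Propagation after the edit:
  graph.gen: runs — east.txt -7->9; result 0.
  pack.gen: runs — east.txt -7->9; result -9 (same value as before).
  codegen.gen: runs — graph.gen -16->0; result 0.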